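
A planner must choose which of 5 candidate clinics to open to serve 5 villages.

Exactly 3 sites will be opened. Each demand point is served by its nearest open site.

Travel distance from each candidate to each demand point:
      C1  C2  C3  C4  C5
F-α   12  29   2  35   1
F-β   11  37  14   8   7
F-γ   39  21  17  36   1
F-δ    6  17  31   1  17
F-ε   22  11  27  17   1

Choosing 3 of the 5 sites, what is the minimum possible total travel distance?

Open {F-α, F-δ, F-ε}.
  C1→F-δ 6, C2→F-ε 11, C3→F-α 2, C4→F-δ 1, C5→F-α 1  ⇒ total 21.
Compare {F-α, F-β, F-δ}: total 27.
Compare {F-α, F-γ, F-δ}: total 27.
No size-3 selection does better; minimum is 21.

21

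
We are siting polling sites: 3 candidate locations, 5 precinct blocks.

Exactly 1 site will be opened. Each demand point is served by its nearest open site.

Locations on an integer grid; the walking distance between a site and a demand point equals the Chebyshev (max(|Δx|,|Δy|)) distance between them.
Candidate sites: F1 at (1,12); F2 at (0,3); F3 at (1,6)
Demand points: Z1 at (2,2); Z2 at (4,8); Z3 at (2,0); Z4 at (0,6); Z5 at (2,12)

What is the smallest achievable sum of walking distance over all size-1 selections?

Open {F3}.
  Z1→F3 4, Z2→F3 3, Z3→F3 6, Z4→F3 1, Z5→F3 6  ⇒ total 20.
Compare {F2}: total 22.
Compare {F1}: total 33.

20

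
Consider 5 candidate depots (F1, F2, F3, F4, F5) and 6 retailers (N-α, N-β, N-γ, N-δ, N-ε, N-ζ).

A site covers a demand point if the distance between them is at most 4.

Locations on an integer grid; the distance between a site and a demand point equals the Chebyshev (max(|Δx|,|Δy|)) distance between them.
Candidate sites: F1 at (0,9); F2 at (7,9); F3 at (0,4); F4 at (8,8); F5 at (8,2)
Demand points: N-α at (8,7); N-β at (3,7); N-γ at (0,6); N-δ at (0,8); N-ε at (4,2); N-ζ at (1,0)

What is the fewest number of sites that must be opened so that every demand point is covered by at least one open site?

Coverage sets (demand points within 4 of each site):
  F1: {N-β, N-γ, N-δ}
  F2: {N-α, N-β}
  F3: {N-β, N-γ, N-δ, N-ε, N-ζ}
  F4: {N-α}
  F5: {N-ε}
No single site covers all 6 demand points.
But {F2, F3} covers everything, so the minimum is 2.

2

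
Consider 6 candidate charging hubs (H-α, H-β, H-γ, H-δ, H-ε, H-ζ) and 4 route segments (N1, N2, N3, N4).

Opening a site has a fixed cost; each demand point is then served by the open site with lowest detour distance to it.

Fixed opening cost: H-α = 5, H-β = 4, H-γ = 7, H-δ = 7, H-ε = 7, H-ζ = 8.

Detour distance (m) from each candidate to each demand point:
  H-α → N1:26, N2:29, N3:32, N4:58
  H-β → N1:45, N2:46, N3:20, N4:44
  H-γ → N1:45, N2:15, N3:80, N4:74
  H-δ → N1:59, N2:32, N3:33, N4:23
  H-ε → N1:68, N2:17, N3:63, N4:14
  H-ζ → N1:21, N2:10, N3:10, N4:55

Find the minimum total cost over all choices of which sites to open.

70

Open {H-ε, H-ζ}: assign each demand point to its cheapest open site.
  N1→H-ζ 21, N2→H-ζ 10, N3→H-ζ 10, N4→H-ε 14
  detour distance 55, fixed 15 → total 70.
Compare {H-β, H-ε, H-ζ}: detour distance 55 + fixed 19 = 74.
Compare {H-α, H-ε, H-ζ}: detour distance 55 + fixed 20 = 75.
Compare {H-γ, H-ε, H-ζ}: detour distance 55 + fixed 22 = 77.
All other subsets cost ≥ 74. Minimum total cost: 70.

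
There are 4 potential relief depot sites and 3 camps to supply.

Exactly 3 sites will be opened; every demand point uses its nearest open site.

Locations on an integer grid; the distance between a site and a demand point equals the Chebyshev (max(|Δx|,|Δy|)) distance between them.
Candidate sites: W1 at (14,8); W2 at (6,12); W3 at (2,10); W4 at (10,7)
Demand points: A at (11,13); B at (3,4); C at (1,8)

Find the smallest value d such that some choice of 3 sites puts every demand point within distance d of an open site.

Open {W1, W2, W3}.
  Farthest demand point is B at distance 6 (to W3); all others are ≤ 6.
With {W1, W3, W4} the worst case is 6.
With {W2, W3, W4} the worst case is 6.
No size-3 selection achieves below 6.

6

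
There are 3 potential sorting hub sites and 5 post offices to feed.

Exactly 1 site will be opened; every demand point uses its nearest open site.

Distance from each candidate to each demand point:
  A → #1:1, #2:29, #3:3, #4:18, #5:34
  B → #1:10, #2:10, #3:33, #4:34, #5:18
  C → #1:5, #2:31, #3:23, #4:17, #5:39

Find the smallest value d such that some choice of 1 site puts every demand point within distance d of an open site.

34

Open {A}.
  Farthest demand point is #5 at distance 34 (to A); all others are ≤ 34.
With {B} the worst case is 34.
With {C} the worst case is 39.
No size-1 selection achieves below 34.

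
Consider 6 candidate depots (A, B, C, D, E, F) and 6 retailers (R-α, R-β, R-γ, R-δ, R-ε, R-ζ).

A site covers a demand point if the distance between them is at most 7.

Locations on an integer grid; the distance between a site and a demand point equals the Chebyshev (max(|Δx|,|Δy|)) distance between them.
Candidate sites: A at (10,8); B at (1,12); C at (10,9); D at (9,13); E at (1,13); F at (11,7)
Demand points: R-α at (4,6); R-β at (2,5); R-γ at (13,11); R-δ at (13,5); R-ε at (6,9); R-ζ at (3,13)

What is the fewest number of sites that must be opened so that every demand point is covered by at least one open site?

Coverage sets (demand points within 7 of each site):
  A: {R-α, R-γ, R-δ, R-ε, R-ζ}
  B: {R-α, R-β, R-ε, R-ζ}
  C: {R-α, R-γ, R-δ, R-ε, R-ζ}
  D: {R-α, R-γ, R-ε, R-ζ}
  E: {R-α, R-ε, R-ζ}
  F: {R-α, R-γ, R-δ, R-ε}
No single site covers all 6 demand points.
But {A, B} covers everything, so the minimum is 2.

2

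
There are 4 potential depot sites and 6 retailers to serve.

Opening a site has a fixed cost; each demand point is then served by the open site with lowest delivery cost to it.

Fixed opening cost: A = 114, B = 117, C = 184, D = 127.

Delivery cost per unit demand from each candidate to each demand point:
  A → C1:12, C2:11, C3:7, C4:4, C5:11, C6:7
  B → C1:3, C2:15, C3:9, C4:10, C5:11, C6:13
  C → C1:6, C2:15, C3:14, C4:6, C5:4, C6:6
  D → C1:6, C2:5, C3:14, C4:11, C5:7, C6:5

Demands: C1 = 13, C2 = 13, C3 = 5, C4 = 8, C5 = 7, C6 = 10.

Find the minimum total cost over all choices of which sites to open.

527

Open {D}: assign each demand point to its cheapest open site.
  C1→D 13×6=78, C2→D 13×5=65, C3→D 5×14=70, C4→D 8×11=88, C5→D 7×7=49, C6→D 10×5=50
  delivery cost 400, fixed 127 → total 527.
Compare {A, D}: delivery cost 309 + fixed 241 = 550.
Compare {B, D}: delivery cost 328 + fixed 244 = 572.
Compare {A}: delivery cost 513 + fixed 114 = 627.
All other subsets cost ≥ 550. Minimum total cost: 527.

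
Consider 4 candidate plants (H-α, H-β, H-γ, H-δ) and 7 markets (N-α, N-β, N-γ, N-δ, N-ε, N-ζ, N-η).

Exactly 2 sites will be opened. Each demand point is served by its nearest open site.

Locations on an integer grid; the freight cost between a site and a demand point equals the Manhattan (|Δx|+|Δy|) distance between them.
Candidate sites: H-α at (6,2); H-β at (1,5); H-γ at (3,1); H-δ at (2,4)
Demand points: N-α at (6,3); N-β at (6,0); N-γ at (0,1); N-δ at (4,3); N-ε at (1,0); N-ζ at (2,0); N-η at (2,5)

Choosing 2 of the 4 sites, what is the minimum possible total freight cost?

19

Open {H-α, H-γ}.
  N-α→H-α 1, N-β→H-α 2, N-γ→H-γ 3, N-δ→H-α 3, N-ε→H-γ 3, N-ζ→H-γ 2, N-η→H-γ 5  ⇒ total 19.
Compare {H-α, H-δ}: total 21.
Compare {H-β, H-γ}: total 21.
No size-2 selection does better; minimum is 19.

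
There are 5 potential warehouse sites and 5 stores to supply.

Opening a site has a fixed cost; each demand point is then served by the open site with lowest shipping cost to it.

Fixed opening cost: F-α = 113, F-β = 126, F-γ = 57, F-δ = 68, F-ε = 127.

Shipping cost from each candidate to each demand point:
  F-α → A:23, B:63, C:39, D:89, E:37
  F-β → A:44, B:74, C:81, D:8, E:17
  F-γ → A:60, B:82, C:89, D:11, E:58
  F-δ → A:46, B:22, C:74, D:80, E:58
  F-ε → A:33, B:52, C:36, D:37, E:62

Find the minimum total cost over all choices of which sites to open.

Open {F-γ, F-δ}: assign each demand point to its cheapest open site.
  A→F-δ 46, B→F-δ 22, C→F-δ 74, D→F-γ 11, E→F-γ 58
  shipping cost 211, fixed 125 → total 336.
Compare {F-α, F-γ}: shipping cost 173 + fixed 170 = 343.
Compare {F-ε}: shipping cost 220 + fixed 127 = 347.
Compare {F-δ}: shipping cost 280 + fixed 68 = 348.
All other subsets cost ≥ 343. Minimum total cost: 336.

336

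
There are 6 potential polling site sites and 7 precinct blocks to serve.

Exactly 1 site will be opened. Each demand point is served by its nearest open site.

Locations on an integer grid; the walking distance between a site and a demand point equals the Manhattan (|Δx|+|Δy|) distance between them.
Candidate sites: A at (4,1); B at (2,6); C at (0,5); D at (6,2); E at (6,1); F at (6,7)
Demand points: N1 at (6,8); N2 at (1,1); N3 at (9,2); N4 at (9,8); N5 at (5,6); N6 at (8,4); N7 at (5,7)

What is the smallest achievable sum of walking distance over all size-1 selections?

32

Open {F}.
  N1→F 1, N2→F 11, N3→F 8, N4→F 4, N5→F 2, N6→F 5, N7→F 1  ⇒ total 32.
Compare {D}: total 39.
Compare {E}: total 44.
No size-1 selection does better; minimum is 32.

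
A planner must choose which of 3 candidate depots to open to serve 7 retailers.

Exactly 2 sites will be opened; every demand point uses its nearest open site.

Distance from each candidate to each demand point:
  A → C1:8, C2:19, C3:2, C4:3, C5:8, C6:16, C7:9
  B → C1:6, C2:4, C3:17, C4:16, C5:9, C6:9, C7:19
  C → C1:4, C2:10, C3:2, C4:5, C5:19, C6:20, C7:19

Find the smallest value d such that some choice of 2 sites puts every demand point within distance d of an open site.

Open {A, B}.
  Farthest demand point is C6 at distance 9 (to B); all others are ≤ 9.
With {A, C} the worst case is 16.
With {B, C} the worst case is 19.
No size-2 selection achieves below 9.

9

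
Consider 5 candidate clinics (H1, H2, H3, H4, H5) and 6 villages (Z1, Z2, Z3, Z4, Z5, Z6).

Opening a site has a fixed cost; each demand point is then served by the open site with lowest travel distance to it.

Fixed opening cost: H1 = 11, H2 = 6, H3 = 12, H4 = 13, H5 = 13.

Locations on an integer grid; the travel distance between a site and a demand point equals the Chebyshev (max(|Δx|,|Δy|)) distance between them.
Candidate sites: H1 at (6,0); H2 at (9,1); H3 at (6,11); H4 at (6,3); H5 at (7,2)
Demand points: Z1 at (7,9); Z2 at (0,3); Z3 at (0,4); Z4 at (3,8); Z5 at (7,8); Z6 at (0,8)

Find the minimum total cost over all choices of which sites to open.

41

Open {H3}: assign each demand point to its cheapest open site.
  Z1→H3 2, Z2→H3 8, Z3→H3 7, Z4→H3 3, Z5→H3 3, Z6→H3 6
  travel distance 29, fixed 12 → total 41.
Compare {H4}: travel distance 34 + fixed 13 = 47.
Compare {H2, H3}: travel distance 29 + fixed 18 = 47.
Compare {H1, H3}: travel distance 26 + fixed 23 = 49.
All other subsets cost ≥ 47. Minimum total cost: 41.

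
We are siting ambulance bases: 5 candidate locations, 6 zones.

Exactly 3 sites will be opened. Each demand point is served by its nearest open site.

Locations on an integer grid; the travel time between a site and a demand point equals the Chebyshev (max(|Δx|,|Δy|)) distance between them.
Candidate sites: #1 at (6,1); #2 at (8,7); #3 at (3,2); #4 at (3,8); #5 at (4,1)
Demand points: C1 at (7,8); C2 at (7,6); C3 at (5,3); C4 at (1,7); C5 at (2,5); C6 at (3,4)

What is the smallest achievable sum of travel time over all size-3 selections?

Open {#2, #3, #4}.
  C1→#2 1, C2→#2 1, C3→#3 2, C4→#4 2, C5→#3 3, C6→#3 2  ⇒ total 11.
Compare {#1, #2, #4}: total 12.
Compare {#2, #4, #5}: total 12.
No size-3 selection does better; minimum is 11.

11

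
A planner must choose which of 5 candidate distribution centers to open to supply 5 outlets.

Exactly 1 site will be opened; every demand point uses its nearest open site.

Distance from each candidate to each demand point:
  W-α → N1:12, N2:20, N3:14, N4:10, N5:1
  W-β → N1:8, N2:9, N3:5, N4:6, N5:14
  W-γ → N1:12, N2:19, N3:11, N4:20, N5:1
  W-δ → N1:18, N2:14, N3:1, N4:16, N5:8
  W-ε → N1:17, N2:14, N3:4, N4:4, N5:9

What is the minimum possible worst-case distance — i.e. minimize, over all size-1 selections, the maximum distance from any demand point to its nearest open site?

14

Open {W-β}.
  Farthest demand point is N5 at distance 14 (to W-β); all others are ≤ 14.
With {W-ε} the worst case is 17.
With {W-δ} the worst case is 18.
No size-1 selection achieves below 14.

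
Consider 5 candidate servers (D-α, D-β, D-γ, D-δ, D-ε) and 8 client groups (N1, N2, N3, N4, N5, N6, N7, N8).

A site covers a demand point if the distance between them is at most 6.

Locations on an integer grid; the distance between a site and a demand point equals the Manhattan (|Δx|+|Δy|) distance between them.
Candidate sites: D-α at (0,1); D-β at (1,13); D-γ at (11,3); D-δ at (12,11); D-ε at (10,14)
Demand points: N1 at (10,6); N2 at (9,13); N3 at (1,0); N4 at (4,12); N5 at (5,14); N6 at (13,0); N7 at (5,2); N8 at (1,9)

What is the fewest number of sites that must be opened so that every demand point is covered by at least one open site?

4

Coverage sets (demand points within 6 of each site):
  D-α: {N3, N7}
  D-β: {N4, N5, N8}
  D-γ: {N1, N6}
  D-δ: {N2}
  D-ε: {N2, N5}
No 3 sites suffice: every size-3 union leaves at least one demand point uncovered.
But {D-α, D-β, D-γ, D-δ} covers everything, so the minimum is 4.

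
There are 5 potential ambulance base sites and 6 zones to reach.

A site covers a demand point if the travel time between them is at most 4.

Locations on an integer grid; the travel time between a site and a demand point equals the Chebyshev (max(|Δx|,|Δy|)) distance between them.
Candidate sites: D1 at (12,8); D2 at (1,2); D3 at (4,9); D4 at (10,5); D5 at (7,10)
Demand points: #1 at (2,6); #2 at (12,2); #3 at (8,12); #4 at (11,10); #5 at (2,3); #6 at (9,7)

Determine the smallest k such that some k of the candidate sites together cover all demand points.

3

Coverage sets (demand points within 4 of each site):
  D1: {#3, #4, #6}
  D2: {#1, #5}
  D3: {#1, #3}
  D4: {#2, #6}
  D5: {#3, #4, #6}
No 2 sites suffice: every size-2 union leaves at least one demand point uncovered.
But {D1, D2, D4} covers everything, so the minimum is 3.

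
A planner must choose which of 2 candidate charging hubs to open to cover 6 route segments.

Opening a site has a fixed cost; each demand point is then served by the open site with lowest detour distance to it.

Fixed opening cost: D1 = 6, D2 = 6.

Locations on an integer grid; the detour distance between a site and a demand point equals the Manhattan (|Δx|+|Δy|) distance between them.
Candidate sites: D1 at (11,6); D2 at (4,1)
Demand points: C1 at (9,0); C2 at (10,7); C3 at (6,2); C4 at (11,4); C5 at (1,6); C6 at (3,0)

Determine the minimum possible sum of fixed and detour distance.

Open {D1, D2}: assign each demand point to its cheapest open site.
  C1→D2 6, C2→D1 2, C3→D2 3, C4→D1 2, C5→D2 8, C6→D2 2
  detour distance 23, fixed 12 → total 35.
Compare {D2}: detour distance 41 + fixed 6 = 47.
Compare {D1}: detour distance 45 + fixed 6 = 51.

35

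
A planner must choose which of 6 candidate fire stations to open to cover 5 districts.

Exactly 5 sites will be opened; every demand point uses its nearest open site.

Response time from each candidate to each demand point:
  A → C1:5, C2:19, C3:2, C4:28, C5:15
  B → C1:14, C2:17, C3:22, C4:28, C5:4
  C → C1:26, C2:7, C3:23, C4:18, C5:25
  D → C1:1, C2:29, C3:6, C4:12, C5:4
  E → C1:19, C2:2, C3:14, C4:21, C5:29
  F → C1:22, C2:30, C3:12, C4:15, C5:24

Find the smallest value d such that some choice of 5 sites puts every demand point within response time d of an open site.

12

Open {A, B, C, D, E}.
  Farthest demand point is C4 at response time 12 (to D); all others are ≤ 12.
With {A, B, C, D, F} the worst case is 12.
With {A, B, D, E, F} the worst case is 12.
No size-5 selection achieves below 12.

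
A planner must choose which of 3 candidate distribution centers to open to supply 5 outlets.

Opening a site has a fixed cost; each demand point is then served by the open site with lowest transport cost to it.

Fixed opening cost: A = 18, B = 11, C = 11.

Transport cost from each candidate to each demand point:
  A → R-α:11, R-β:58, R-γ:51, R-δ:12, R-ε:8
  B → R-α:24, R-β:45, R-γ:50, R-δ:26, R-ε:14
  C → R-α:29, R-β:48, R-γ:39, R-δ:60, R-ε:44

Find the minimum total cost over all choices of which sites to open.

147

Open {A, C}: assign each demand point to its cheapest open site.
  R-α→A 11, R-β→C 48, R-γ→C 39, R-δ→A 12, R-ε→A 8
  transport cost 118, fixed 29 → total 147.
Compare {A, B}: transport cost 126 + fixed 29 = 155.
Compare {A, B, C}: transport cost 115 + fixed 40 = 155.
Compare {A}: transport cost 140 + fixed 18 = 158.
All other subsets cost ≥ 155. Minimum total cost: 147.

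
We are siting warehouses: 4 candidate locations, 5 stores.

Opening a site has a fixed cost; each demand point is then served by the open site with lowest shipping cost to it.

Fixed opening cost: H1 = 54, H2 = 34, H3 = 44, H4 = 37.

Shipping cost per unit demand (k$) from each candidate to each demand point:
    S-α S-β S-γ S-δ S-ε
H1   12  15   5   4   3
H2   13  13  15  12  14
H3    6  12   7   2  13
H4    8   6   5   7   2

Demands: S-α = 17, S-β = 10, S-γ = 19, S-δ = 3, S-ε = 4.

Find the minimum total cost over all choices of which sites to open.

352

Open {H3, H4}: assign each demand point to its cheapest open site.
  S-α→H3 17×6=102, S-β→H4 10×6=60, S-γ→H4 19×5=95, S-δ→H3 3×2=6, S-ε→H4 4×2=8
  shipping cost 271, fixed 81 → total 352.
Compare {H4}: shipping cost 320 + fixed 37 = 357.
Compare {H2, H3, H4}: shipping cost 271 + fixed 115 = 386.
Compare {H2, H4}: shipping cost 320 + fixed 71 = 391.
All other subsets cost ≥ 357. Minimum total cost: 352.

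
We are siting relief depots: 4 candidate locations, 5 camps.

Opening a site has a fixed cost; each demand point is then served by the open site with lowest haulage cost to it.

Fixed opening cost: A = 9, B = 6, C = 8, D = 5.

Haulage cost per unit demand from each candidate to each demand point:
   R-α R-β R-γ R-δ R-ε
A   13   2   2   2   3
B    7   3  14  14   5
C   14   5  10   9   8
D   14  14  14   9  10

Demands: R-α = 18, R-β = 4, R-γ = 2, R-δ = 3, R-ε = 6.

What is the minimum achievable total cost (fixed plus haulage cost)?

Open {A, B}: assign each demand point to its cheapest open site.
  R-α→B 18×7=126, R-β→A 4×2=8, R-γ→A 2×2=4, R-δ→A 3×2=6, R-ε→A 6×3=18
  haulage cost 162, fixed 15 → total 177.
Compare {A, B, D}: haulage cost 162 + fixed 20 = 182.
Compare {A, B, C}: haulage cost 162 + fixed 23 = 185.
Compare {A, B, C, D}: haulage cost 162 + fixed 28 = 190.
All other subsets cost ≥ 182. Minimum total cost: 177.

177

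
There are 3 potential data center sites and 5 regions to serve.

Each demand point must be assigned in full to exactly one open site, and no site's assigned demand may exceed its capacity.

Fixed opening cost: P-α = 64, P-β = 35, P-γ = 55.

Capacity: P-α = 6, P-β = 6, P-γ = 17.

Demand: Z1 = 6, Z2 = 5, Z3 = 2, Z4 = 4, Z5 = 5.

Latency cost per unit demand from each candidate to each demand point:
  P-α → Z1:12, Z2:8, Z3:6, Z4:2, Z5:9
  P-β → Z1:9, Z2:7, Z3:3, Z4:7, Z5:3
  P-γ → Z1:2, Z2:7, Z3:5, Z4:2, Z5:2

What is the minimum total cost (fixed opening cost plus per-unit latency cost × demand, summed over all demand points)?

165

Open {P-β, P-γ}; cheapest assignment that respects the capacities:
  P-β (cap 6, load 5): Z2 — cost 5×7 = 35
  P-γ (cap 17, load 17): Z1, Z3, Z4, Z5 — cost 6×2 + 2×5 + 4×2 + 5×2 = 40
  Shipping 75, fixed 90 → total 165.
  Any other capacity-feasible assignment to {P-β, P-γ} ships for at least 75.
Compare {P-α, P-γ}: its best feasible assignment gives total 196.
Compare {P-α, P-β, P-γ}: its best feasible assignment gives total 225.
Every other set of open sites that can feasibly serve all demand totals ≥ 196 even under its best assignment. Minimum: 165.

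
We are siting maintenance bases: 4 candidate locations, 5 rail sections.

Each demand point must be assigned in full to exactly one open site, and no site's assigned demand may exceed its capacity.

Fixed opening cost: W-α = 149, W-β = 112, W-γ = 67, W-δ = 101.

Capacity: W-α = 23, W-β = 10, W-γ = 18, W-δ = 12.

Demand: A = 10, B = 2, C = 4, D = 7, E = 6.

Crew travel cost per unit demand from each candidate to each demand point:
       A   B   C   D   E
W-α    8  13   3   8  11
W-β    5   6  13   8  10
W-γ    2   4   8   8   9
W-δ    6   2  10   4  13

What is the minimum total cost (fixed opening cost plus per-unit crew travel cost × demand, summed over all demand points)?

318

Open {W-γ, W-δ}; cheapest assignment that respects the capacities:
  W-γ (cap 18, load 18): A, B, E — cost 10×2 + 2×4 + 6×9 = 82
  W-δ (cap 12, load 11): C, D — cost 4×10 + 7×4 = 68
  Shipping 150, fixed 168 → total 318.
  Any other capacity-feasible assignment to {W-γ, W-δ} ships for at least 150.
Compare {W-α, W-γ}: its best feasible assignment gives total 366.
Compare {W-β, W-γ, W-δ}: its best feasible assignment gives total 424.
Every other set of open sites that can feasibly serve all demand totals ≥ 366 even under its best assignment. Minimum: 318.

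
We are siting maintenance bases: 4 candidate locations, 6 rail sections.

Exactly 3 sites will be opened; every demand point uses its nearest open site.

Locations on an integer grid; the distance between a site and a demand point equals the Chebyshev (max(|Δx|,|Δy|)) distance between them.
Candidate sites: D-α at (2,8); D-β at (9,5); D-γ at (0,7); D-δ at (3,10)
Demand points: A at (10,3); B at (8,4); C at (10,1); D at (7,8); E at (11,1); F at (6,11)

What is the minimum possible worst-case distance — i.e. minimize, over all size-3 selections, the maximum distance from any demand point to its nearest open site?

4

Open {D-α, D-β, D-γ}.
  Farthest demand point is C at distance 4 (to D-β); all others are ≤ 4.
With {D-α, D-β, D-δ} the worst case is 4.
With {D-β, D-γ, D-δ} the worst case is 4.
No size-3 selection achieves below 4.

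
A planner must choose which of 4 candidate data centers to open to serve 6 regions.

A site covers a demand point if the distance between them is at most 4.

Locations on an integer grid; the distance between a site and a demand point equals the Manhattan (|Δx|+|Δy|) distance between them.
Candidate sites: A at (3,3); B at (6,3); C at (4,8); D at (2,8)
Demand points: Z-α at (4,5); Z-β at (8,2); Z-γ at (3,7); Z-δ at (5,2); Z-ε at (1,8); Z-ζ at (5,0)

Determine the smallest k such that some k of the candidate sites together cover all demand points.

2

Coverage sets (demand points within 4 of each site):
  A: {Z-α, Z-γ, Z-δ}
  B: {Z-α, Z-β, Z-δ, Z-ζ}
  C: {Z-α, Z-γ, Z-ε}
  D: {Z-γ, Z-ε}
No single site covers all 6 demand points.
But {B, C} covers everything, so the minimum is 2.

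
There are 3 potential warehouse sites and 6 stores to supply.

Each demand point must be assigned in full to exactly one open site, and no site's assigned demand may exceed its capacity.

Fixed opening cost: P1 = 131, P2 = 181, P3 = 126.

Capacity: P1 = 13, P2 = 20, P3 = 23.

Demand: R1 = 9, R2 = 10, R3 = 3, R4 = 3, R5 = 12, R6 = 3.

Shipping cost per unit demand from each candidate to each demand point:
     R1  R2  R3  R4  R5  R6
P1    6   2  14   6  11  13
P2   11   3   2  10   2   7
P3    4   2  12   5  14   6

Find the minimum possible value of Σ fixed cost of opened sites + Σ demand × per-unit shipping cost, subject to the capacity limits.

Open {P2, P3}; cheapest assignment that respects the capacities:
  P2 (cap 20, load 18): R3, R5, R6 — cost 3×2 + 12×2 + 3×7 = 51
  P3 (cap 23, load 22): R1, R2, R4 — cost 9×4 + 10×2 + 3×5 = 71
  Shipping 122, fixed 307 → total 429.
  Any other capacity-feasible assignment to {P2, P3} ships for at least 122.
Compare {P1, P2, P3}: its best feasible assignment gives total 557.
Every other set of open sites that can feasibly serve all demand totals ≥ 557 even under its best assignment. Minimum: 429.

429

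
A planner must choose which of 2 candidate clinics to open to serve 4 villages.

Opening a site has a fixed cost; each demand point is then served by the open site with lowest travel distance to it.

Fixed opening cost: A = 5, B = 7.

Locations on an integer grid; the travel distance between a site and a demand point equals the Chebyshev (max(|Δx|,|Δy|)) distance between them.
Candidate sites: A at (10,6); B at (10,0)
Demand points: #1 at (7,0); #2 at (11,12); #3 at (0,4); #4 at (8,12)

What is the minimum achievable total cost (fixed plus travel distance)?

33

Open {A}: assign each demand point to its cheapest open site.
  #1→A 6, #2→A 6, #3→A 10, #4→A 6
  travel distance 28, fixed 5 → total 33.
Compare {A, B}: travel distance 25 + fixed 12 = 37.
Compare {B}: travel distance 37 + fixed 7 = 44.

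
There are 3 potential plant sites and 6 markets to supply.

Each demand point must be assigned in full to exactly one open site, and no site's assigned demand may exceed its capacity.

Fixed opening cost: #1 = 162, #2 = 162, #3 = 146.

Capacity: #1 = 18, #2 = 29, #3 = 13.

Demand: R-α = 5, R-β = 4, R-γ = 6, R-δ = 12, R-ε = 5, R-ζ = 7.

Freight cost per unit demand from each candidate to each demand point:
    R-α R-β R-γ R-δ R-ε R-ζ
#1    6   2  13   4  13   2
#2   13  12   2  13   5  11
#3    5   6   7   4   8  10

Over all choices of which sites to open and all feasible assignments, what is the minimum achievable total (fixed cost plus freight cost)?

Open {#1, #2}; cheapest assignment that respects the capacities:
  #1 (cap 18, load 16): R-β, R-δ — cost 4×2 + 12×4 = 56
  #2 (cap 29, load 23): R-α, R-γ, R-ε, R-ζ — cost 5×13 + 6×2 + 5×5 + 7×11 = 179
  Shipping 235, fixed 324 → total 559.
  Any other capacity-feasible assignment to {#1, #2} ships for at least 235.
Compare {#2, #3}: its best feasible assignment gives total 583.
Compare {#1, #2, #3}: its best feasible assignment gives total 607.
Every other set of open sites that can feasibly serve all demand totals ≥ 583 even under its best assignment. Minimum: 559.

559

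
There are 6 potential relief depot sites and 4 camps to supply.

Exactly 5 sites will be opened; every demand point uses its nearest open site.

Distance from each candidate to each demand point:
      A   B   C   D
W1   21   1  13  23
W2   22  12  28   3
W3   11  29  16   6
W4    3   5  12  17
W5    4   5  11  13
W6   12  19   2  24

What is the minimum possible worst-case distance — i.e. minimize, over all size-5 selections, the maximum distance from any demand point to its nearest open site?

3

Open {W1, W2, W3, W4, W6}.
  Farthest demand point is A at distance 3 (to W4); all others are ≤ 3.
With {W1, W2, W4, W5, W6} the worst case is 3.
With {W1, W2, W3, W5, W6} the worst case is 4.
No size-5 selection achieves below 3.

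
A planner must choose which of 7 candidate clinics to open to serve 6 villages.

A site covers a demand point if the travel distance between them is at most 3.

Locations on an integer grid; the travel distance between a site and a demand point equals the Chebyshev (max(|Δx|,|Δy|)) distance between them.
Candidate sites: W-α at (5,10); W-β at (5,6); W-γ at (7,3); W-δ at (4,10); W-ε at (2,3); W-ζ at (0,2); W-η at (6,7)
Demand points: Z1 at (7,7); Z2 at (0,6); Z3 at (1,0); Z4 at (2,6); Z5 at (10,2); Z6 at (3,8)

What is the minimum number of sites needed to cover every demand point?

3

Coverage sets (demand points within 3 of each site):
  W-α: {Z1, Z6}
  W-β: {Z1, Z4, Z6}
  W-γ: {Z5}
  W-δ: {Z1, Z6}
  W-ε: {Z2, Z3, Z4}
  W-ζ: {Z3}
  W-η: {Z1, Z6}
No 2 sites suffice: every size-2 union leaves at least one demand point uncovered.
But {W-α, W-γ, W-ε} covers everything, so the minimum is 3.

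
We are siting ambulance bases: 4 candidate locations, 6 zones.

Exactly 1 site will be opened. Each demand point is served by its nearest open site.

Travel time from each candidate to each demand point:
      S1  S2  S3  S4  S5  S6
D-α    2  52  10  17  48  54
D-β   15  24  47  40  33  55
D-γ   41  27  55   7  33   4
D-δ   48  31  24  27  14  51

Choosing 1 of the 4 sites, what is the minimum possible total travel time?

167

Open {D-γ}.
  S1→D-γ 41, S2→D-γ 27, S3→D-γ 55, S4→D-γ 7, S5→D-γ 33, S6→D-γ 4  ⇒ total 167.
Compare {D-α}: total 183.
Compare {D-δ}: total 195.
No size-1 selection does better; minimum is 167.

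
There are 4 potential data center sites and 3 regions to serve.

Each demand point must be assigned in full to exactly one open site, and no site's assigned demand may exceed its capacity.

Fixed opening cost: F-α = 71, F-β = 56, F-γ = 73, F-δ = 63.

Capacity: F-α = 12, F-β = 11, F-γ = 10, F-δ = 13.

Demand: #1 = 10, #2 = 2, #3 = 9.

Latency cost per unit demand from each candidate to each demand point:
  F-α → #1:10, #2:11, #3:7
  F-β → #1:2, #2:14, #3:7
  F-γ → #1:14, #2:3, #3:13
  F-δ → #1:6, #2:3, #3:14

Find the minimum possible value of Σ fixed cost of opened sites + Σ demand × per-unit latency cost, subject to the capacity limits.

232

Open {F-α, F-β}; cheapest assignment that respects the capacities:
  F-α (cap 12, load 11): #2, #3 — cost 2×11 + 9×7 = 85
  F-β (cap 11, load 10): #1 — cost 10×2 = 20
  Shipping 105, fixed 127 → total 232.
  Any other capacity-feasible assignment to {F-α, F-β} ships for at least 105.
Compare {F-β, F-δ}: its best feasible assignment gives total 248.
Compare {F-α, F-δ}: its best feasible assignment gives total 263.
Every other set of open sites that can feasibly serve all demand totals ≥ 248 even under its best assignment. Minimum: 232.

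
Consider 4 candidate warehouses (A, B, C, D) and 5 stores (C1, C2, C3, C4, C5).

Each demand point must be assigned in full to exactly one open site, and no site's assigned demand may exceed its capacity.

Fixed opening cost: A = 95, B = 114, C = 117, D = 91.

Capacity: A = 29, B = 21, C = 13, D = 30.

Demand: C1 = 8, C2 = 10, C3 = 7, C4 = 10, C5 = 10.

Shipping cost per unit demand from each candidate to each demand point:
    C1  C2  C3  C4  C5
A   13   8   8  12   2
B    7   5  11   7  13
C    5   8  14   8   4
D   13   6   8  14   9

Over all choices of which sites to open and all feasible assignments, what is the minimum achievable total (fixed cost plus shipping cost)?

Open {A, B}; cheapest assignment that respects the capacities:
  A (cap 29, load 27): C2, C3, C5 — cost 10×8 + 7×8 + 10×2 = 156
  B (cap 21, load 18): C1, C4 — cost 8×7 + 10×7 = 126
  Shipping 282, fixed 209 → total 491.
  Any other capacity-feasible assignment to {A, B} ships for at least 282.
Compare {B, D}: its best feasible assignment gives total 537.
Compare {A, D}: its best feasible assignment gives total 546.
Every other set of open sites that can feasibly serve all demand totals ≥ 537 even under its best assignment. Minimum: 491.

491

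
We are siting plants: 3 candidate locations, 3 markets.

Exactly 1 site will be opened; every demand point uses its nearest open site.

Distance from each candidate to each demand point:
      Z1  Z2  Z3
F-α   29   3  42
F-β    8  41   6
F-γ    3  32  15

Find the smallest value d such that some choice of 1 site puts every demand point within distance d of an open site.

32

Open {F-γ}.
  Farthest demand point is Z2 at distance 32 (to F-γ); all others are ≤ 32.
With {F-β} the worst case is 41.
With {F-α} the worst case is 42.
No size-1 selection achieves below 32.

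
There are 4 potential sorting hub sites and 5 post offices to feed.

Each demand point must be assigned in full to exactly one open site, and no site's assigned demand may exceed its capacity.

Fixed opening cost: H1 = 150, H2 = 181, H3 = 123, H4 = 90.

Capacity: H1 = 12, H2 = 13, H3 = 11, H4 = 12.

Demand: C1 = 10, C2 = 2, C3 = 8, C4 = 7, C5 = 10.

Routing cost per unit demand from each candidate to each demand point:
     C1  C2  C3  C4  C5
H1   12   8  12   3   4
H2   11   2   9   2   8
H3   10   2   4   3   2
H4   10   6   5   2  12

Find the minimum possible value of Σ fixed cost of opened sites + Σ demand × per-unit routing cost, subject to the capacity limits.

Open {H1, H2, H3, H4}; cheapest assignment that respects the capacities:
  H1 (cap 12, load 10): C5 — cost 10×4 = 40
  H2 (cap 13, load 9): C2, C4 — cost 2×2 + 7×2 = 18
  H3 (cap 11, load 8): C3 — cost 8×4 = 32
  H4 (cap 12, load 10): C1 — cost 10×10 = 100
  Shipping 190, fixed 544 → total 734.
  Any other capacity-feasible assignment to {H1, H2, H3, H4} ships for at least 190.
Total demand is 37; every other set of sites either has combined capacity below 37 or cannot fit the demands without splitting one across sites, so {H1, H2, H3, H4} is the only feasible choice of open sites. Minimum: 734.

734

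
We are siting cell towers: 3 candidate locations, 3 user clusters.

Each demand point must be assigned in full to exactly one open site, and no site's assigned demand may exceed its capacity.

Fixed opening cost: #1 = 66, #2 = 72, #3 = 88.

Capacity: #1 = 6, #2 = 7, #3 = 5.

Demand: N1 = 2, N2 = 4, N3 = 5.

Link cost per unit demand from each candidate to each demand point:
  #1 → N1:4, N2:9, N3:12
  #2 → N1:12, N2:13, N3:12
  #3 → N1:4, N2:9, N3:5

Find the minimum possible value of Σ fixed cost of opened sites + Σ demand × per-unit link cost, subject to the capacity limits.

Open {#1, #3}; cheapest assignment that respects the capacities:
  #1 (cap 6, load 6): N1, N2 — cost 2×4 + 4×9 = 44
  #3 (cap 5, load 5): N3 — cost 5×5 = 25
  Shipping 69, fixed 154 → total 223.
  Any other capacity-feasible assignment to {#1, #3} ships for at least 69.
Compare {#1, #2}: its best feasible assignment gives total 242.
Compare {#2, #3}: its best feasible assignment gives total 261.
Every other set of open sites that can feasibly serve all demand totals ≥ 242 even under its best assignment. Minimum: 223.

223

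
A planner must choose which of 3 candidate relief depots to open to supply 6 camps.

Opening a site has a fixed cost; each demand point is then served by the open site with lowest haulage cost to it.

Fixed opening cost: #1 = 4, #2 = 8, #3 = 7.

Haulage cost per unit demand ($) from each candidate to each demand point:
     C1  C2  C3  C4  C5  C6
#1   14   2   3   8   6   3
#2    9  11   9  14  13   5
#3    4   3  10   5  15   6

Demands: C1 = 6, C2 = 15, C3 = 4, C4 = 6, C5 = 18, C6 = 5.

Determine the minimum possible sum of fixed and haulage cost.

Open {#1, #3}: assign each demand point to its cheapest open site.
  C1→#3 6×4=24, C2→#1 15×2=30, C3→#1 4×3=12, C4→#3 6×5=30, C5→#1 18×6=108, C6→#1 5×3=15
  haulage cost 219, fixed 11 → total 230.
Compare {#1, #2, #3}: haulage cost 219 + fixed 19 = 238.
Compare {#1, #2}: haulage cost 267 + fixed 12 = 279.
Compare {#1}: haulage cost 297 + fixed 4 = 301.
All other subsets cost ≥ 238. Minimum total cost: 230.

230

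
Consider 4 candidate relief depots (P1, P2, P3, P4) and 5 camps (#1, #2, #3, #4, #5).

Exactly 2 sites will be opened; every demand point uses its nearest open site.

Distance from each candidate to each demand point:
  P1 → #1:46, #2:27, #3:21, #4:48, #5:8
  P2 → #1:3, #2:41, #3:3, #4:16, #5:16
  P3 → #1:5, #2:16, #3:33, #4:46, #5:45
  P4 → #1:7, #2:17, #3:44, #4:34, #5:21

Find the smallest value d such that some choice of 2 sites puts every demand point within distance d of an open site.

16

Open {P2, P3}.
  Farthest demand point is #2 at distance 16 (to P3); all others are ≤ 16.
With {P2, P4} the worst case is 17.
With {P1, P2} the worst case is 27.
No size-2 selection achieves below 16.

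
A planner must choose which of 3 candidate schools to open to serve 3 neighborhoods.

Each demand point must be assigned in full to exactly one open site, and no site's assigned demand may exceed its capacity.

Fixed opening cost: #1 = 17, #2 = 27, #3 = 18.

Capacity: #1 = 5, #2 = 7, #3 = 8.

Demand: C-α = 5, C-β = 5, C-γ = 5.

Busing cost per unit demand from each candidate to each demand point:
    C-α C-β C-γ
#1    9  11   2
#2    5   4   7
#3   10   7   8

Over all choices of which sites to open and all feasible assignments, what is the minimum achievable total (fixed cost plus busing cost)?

132

Open {#1, #2, #3}; cheapest assignment that respects the capacities:
  #1 (cap 5, load 5): C-γ — cost 5×2 = 10
  #2 (cap 7, load 5): C-α — cost 5×5 = 25
  #3 (cap 8, load 5): C-β — cost 5×7 = 35
  Shipping 70, fixed 62 → total 132.
  Any other capacity-feasible assignment to {#1, #2, #3} ships for at least 70.
Total demand is 15; every other set of sites either has combined capacity below 15 or cannot fit the demands without splitting one across sites, so {#1, #2, #3} is the only feasible choice of open sites. Minimum: 132.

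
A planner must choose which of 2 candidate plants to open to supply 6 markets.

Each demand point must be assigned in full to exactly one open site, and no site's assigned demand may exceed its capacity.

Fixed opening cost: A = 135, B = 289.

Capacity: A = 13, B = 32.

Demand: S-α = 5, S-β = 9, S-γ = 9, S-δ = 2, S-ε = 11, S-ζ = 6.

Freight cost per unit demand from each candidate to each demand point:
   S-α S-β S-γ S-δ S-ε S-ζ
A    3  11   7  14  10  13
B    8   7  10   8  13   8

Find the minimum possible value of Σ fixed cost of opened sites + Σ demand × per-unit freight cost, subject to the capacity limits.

Open {A, B}; cheapest assignment that respects the capacities:
  A (cap 13, load 11): S-ε — cost 11×10 = 110
  B (cap 32, load 31): S-α, S-β, S-γ, S-δ, S-ζ — cost 5×8 + 9×7 + 9×10 + 2×8 + 6×8 = 257
  Shipping 367, fixed 424 → total 791.
  Any other capacity-feasible assignment to {A, B} ships for at least 367.
Total demand is 42 and no other set of sites has combined capacity ≥ 42, so {A, B} is the only feasible choice of open sites. Minimum: 791.

791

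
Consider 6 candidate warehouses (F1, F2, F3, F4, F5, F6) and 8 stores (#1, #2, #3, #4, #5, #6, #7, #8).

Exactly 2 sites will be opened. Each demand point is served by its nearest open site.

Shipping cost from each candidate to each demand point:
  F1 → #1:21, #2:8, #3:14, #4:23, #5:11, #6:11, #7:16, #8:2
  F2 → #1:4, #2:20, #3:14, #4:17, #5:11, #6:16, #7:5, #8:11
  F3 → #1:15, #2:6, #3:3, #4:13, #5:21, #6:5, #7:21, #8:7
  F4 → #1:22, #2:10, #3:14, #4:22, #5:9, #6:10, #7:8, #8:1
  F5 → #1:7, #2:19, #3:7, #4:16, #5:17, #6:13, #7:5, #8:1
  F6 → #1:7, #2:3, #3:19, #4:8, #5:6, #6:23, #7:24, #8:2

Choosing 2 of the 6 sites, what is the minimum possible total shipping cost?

50

Open {F5, F6}.
  #1→F5 7, #2→F6 3, #3→F5 7, #4→F6 8, #5→F6 6, #6→F5 13, #7→F5 5, #8→F5 1  ⇒ total 50.
Compare {F2, F3}: total 54.
Compare {F3, F6}: total 55.
No size-2 selection does better; minimum is 50.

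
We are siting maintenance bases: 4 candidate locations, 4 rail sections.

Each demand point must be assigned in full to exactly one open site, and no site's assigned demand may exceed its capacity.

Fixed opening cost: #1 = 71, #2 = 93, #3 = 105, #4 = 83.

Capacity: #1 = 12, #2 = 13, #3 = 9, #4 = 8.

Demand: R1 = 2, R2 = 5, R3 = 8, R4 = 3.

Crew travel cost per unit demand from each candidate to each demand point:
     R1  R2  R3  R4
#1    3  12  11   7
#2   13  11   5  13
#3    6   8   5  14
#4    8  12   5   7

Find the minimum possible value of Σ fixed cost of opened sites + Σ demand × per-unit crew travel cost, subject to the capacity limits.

Open {#1, #4}; cheapest assignment that respects the capacities:
  #1 (cap 12, load 10): R1, R2, R4 — cost 2×3 + 5×12 + 3×7 = 87
  #4 (cap 8, load 8): R3 — cost 8×5 = 40
  Shipping 127, fixed 154 → total 281.
  Any other capacity-feasible assignment to {#1, #4} ships for at least 127.
Compare {#1, #2}: its best feasible assignment gives total 286.
Compare {#1, #3}: its best feasible assignment gives total 303.
Every other set of open sites that can feasibly serve all demand totals ≥ 286 even under its best assignment. Minimum: 281.

281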